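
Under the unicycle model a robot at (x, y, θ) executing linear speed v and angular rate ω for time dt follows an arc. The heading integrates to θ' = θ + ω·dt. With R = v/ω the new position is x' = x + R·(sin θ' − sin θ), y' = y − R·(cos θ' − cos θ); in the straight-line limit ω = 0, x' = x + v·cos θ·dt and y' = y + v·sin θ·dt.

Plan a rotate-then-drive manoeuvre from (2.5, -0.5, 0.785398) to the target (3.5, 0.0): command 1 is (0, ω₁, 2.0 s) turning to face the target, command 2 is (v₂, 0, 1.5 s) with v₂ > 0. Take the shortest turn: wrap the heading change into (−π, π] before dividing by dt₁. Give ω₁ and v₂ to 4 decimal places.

ω₁ = -0.1609, v₂ = 0.7454

heading to target = atan2(0−-0.5, 3.5−2.5) = 0.4636
Δθ = wrap(0.4636 − 0.7854) = -0.3218; ω₁ = Δθ/dt₁ = -0.1609
distance = √((3.5−2.5)² + (0−-0.5)²) = 1.1180; v₂ = distance/dt₂ = 0.7454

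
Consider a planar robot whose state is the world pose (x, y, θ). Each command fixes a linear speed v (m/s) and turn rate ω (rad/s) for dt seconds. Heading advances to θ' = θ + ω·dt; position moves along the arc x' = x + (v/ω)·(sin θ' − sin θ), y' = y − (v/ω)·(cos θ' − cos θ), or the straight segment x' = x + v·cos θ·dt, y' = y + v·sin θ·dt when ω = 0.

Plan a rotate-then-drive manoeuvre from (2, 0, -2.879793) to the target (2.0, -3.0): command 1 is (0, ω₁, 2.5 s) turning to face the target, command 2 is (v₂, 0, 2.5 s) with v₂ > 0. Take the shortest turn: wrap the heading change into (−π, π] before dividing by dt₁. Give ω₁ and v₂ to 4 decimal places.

heading to target = atan2(-3−0, 2−2) = -1.5708
Δθ = wrap(-1.5708 − -2.8798) = 1.3090; ω₁ = Δθ/dt₁ = 0.5236
distance = √((2−2)² + (-3−0)²) = 3.0000; v₂ = distance/dt₂ = 1.2000

ω₁ = 0.5236, v₂ = 1.2000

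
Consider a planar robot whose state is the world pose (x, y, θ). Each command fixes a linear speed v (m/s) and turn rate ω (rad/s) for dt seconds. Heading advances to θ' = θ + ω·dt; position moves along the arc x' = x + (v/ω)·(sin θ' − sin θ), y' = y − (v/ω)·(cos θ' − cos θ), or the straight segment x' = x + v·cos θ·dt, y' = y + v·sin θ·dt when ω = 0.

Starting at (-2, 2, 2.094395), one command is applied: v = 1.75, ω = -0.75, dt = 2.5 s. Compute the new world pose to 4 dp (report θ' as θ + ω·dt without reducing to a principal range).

θ' = 2.0944 + -0.75·2.5 = 0.2194
R = v/ω = 1.75/-0.75 = -2.3333
x' = -2 + -2.3333·(sin 0.2194 − sin 2.0944) = -0.4871
y' = 2 − -2.3333·(cos 0.2194 − cos 2.0944) = 5.4441

(-0.4871, 5.4441, 0.2194)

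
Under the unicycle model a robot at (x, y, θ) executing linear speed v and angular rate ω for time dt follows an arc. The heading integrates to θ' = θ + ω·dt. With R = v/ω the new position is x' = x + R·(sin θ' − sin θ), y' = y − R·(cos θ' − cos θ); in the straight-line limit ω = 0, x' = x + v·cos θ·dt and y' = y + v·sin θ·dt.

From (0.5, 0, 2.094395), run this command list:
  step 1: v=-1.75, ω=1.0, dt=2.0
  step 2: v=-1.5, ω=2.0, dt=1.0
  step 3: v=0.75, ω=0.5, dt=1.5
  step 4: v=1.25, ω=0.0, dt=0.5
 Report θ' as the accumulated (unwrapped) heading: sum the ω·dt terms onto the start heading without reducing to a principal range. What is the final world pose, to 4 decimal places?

(4.5803, 1.5683, 6.8444)

step 1: θ'=4.0944 (R=-1.7500) → pose (3.4419, -0.1390, 4.0944)
step 2: θ'=6.0944 (R=-0.7500) → pose (2.9713, 1.0323, 6.0944)
step 3: θ'=6.8444 (R=1.5000) → pose (4.0512, 1.2357, 6.8444)
step 4: θ'=6.8444 (straight) → pose (4.5803, 1.5683, 6.8444)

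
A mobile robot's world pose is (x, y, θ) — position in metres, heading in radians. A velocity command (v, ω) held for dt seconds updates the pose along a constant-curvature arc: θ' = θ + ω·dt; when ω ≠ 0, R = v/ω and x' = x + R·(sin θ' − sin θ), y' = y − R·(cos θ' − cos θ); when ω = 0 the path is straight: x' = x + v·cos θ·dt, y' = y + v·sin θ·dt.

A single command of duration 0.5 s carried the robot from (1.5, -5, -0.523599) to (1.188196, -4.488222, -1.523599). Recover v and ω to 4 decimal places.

Δθ = -1.523599 − -0.523599 = -1.000000
ω = Δθ/dt = -1.000000/0.5 = -2.0000
R = −Δy/(cos θ' − cos θ) = 0.6250
v = R·ω = 0.6250·-2.0000 = -1.2500

v = -1.2500, ω = -2.0000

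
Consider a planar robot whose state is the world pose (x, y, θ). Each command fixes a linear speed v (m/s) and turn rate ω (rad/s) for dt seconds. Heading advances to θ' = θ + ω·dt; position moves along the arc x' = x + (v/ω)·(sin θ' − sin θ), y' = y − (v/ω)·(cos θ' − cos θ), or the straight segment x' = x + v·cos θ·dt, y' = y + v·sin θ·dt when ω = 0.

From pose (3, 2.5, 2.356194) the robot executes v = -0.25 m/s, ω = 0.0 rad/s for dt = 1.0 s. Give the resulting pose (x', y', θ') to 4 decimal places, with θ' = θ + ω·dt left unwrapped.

θ' = 2.3562 + 0.0·1.0 = 2.3562
ω = 0 → straight: x' = 3 + -0.25·cos(2.3562)·1.0 = 3.1768
y' = 2.5 + -0.25·sin(2.3562)·1.0 = 2.3232

(3.1768, 2.3232, 2.3562)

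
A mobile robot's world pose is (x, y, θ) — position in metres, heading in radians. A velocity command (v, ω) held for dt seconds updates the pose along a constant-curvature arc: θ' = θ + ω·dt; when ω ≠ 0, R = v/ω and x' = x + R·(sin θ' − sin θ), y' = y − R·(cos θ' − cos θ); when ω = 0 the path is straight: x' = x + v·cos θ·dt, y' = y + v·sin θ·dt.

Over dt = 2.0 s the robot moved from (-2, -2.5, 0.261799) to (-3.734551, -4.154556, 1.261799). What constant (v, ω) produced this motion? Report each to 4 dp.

Δθ = 1.261799 − 0.261799 = 1.000000
ω = Δθ/dt = 1.000000/2.0 = 0.5000
R = Δx/(sin θ' − sin θ) = -2.5000
v = R·ω = -2.5000·0.5000 = -1.2500

v = -1.2500, ω = 0.5000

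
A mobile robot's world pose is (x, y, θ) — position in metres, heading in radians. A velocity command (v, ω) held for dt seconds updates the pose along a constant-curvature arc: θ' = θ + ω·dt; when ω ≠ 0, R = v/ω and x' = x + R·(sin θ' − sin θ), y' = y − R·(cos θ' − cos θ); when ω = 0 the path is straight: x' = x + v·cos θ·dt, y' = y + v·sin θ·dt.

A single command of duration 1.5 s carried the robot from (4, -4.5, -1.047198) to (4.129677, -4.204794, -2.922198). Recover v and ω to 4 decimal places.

Δθ = -2.922198 − -1.047198 = -1.875000
ω = Δθ/dt = -1.875000/1.5 = -1.2500
R = −Δy/(cos θ' − cos θ) = 0.2000
v = R·ω = 0.2000·-1.2500 = -0.2500

v = -0.2500, ω = -1.2500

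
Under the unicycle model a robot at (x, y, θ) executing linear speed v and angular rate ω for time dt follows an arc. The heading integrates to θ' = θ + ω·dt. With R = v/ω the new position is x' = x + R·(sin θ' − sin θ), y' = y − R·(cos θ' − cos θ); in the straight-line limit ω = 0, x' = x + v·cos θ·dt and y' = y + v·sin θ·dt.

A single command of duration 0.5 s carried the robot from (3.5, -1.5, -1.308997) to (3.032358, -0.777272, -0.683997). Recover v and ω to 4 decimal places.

Δθ = -0.683997 − -1.308997 = 0.625000
ω = Δθ/dt = 0.625000/0.5 = 1.2500
R = −Δy/(cos θ' − cos θ) = -1.4000
v = R·ω = -1.4000·1.2500 = -1.7500

v = -1.7500, ω = 1.2500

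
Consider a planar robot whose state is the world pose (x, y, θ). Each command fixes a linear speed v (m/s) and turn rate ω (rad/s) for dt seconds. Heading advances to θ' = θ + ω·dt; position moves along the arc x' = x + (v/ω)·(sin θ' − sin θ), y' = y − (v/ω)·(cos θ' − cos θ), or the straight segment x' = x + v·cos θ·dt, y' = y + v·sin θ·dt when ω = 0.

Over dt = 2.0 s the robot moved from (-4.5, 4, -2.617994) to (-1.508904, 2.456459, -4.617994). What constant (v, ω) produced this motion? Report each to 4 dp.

v = -2.0000, ω = -1.0000

Δθ = -4.617994 − -2.617994 = -2.000000
ω = Δθ/dt = -2.000000/2.0 = -1.0000
R = Δx/(sin θ' − sin θ) = 2.0000
v = R·ω = 2.0000·-1.0000 = -2.0000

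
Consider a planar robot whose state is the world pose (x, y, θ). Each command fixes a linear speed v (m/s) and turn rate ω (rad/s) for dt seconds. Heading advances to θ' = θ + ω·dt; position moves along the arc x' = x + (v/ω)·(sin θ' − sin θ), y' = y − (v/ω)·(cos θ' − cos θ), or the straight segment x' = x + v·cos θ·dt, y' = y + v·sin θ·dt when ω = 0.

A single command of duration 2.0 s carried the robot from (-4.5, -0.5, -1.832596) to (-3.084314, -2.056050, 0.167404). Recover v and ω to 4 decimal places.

Δθ = 0.167404 − -1.832596 = 2.000000
ω = Δθ/dt = 2.000000/2.0 = 1.0000
R = −Δy/(cos θ' − cos θ) = 1.2500
v = R·ω = 1.2500·1.0000 = 1.2500

v = 1.2500, ω = 1.0000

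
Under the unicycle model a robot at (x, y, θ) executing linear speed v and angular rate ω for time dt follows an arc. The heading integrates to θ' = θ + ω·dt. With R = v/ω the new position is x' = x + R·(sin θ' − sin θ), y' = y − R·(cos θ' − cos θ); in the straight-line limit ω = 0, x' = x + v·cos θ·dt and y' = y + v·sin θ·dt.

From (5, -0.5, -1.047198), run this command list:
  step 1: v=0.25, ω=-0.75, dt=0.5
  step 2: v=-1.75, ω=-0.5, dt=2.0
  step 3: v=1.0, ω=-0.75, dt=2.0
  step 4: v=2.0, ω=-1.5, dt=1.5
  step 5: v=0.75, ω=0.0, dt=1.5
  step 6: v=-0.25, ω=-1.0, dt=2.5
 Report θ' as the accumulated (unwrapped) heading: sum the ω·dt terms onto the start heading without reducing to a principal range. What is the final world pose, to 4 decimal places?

(6.0894, 5.4172, -8.6722)

step 1: θ'=-1.4222 (R=-0.3333) → pose (5.0410, -0.6173, -1.4222)
step 2: θ'=-2.4222 (R=3.5000) → pose (6.1962, 2.5336, -2.4222)
step 3: θ'=-3.9222 (R=-1.3333) → pose (4.3793, 2.5892, -3.9222)
step 4: θ'=-6.1722 (R=-1.3333) → pose (5.1699, 4.8617, -6.1722)
step 5: θ'=-6.1722 (straight) → pose (6.2880, 4.9863, -6.1722)
step 6: θ'=-8.6722 (R=0.2500) → pose (6.0894, 5.4172, -8.6722)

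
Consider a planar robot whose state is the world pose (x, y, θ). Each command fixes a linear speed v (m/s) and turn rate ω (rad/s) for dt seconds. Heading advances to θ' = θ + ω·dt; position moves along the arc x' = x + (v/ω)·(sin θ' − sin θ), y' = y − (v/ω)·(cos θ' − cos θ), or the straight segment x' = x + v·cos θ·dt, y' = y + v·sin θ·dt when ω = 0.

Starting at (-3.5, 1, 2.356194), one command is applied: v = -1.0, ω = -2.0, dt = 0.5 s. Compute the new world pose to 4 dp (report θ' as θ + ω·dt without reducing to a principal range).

θ' = 2.3562 + -2.0·0.5 = 1.3562
R = v/ω = -1.0/-2.0 = 0.5000
x' = -3.5 + 0.5000·(sin 1.3562 − sin 2.3562) = -3.3650
y' = 1 − 0.5000·(cos 1.3562 − cos 2.3562) = 0.5400

(-3.3650, 0.5400, 1.3562)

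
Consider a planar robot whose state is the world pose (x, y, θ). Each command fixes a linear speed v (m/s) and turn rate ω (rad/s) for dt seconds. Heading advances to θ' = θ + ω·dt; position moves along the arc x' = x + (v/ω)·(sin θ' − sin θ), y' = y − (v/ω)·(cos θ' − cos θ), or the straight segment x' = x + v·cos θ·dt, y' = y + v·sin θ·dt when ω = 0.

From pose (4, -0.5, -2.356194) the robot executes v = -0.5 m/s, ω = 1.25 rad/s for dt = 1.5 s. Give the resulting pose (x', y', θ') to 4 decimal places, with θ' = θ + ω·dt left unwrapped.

θ' = -2.3562 + 1.25·1.5 = -0.4812
R = v/ω = -0.5/1.25 = -0.4000
x' = 4 + -0.4000·(sin -0.4812 − sin -2.3562) = 3.9023
y' = -0.5 − -0.4000·(cos -0.4812 − cos -2.3562) = 0.1374

(3.9023, 0.1374, -0.4812)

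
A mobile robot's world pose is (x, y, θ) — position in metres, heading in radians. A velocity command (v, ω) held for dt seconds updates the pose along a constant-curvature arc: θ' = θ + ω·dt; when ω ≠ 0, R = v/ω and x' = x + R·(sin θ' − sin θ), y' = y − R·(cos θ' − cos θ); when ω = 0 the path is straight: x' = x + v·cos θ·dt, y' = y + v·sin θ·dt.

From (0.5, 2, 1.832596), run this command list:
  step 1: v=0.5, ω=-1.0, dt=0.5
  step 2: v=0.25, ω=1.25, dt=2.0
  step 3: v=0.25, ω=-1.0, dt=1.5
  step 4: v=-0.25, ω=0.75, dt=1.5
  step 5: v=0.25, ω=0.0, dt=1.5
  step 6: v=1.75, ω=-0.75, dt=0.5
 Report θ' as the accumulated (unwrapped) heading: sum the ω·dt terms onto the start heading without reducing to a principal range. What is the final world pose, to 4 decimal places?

(-1.0393, 2.1540, 3.0826)

step 1: θ'=1.3326 (R=-0.5000) → pose (0.4971, 2.2474, 1.3326)
step 2: θ'=3.8326 (R=0.2000) → pose (0.1753, 2.4487, 3.8326)
step 3: θ'=2.3326 (R=-0.2500) → pose (-0.1650, 2.4688, 2.3326)
step 4: θ'=3.4576 (R=-0.3333) → pose (0.1798, 2.3820, 3.4576)
step 5: θ'=3.4576 (straight) → pose (-0.1766, 2.2655, 3.4576)
step 6: θ'=3.0826 (R=-2.3333) → pose (-1.0393, 2.1540, 3.0826)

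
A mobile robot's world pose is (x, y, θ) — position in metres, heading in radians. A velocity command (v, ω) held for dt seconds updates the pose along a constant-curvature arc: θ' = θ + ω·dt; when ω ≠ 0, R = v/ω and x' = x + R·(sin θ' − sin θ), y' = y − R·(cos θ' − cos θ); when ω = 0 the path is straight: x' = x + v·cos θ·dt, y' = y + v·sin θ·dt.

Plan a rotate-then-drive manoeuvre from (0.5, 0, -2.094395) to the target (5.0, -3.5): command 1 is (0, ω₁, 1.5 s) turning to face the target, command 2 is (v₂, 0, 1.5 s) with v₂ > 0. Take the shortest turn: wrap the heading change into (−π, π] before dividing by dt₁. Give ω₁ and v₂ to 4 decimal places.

heading to target = atan2(-3.5−0, 5−0.5) = -0.6610
Δθ = wrap(-0.6610 − -2.0944) = 1.4334; ω₁ = Δθ/dt₁ = 0.9556
distance = √((5−0.5)² + (-3.5−0)²) = 5.7009; v₂ = distance/dt₂ = 3.8006

ω₁ = 0.9556, v₂ = 3.8006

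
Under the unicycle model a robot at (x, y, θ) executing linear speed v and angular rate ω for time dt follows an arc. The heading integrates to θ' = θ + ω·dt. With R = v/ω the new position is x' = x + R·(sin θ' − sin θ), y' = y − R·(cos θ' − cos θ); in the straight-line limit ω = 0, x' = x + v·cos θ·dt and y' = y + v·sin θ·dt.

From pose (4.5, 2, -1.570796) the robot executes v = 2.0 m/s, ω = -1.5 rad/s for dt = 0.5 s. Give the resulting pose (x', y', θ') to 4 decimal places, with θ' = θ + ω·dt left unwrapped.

θ' = -1.5708 + -1.5·0.5 = -2.3208
R = v/ω = 2.0/-1.5 = -1.3333
x' = 4.5 + -1.3333·(sin -2.3208 − sin -1.5708) = 4.1423
y' = 2 − -1.3333·(cos -2.3208 − cos -1.5708) = 1.0911

(4.1423, 1.0911, -2.3208)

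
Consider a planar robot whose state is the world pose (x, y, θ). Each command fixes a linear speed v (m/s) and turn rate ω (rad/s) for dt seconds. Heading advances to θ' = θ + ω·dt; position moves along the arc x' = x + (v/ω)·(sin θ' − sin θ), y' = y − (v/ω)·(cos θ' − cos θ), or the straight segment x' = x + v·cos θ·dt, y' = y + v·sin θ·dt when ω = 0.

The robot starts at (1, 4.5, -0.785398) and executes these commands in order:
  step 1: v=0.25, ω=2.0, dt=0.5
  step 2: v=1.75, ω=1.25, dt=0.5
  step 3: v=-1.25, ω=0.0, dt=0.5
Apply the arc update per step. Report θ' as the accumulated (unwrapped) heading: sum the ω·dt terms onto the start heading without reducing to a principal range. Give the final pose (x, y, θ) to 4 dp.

step 1: θ'=0.2146 (R=0.1250) → pose (1.1150, 4.4663, 0.2146)
step 2: θ'=0.8396 (R=1.4000) → pose (1.8590, 4.8993, 0.8396)
step 3: θ'=0.8396 (straight) → pose (1.4416, 4.4340, 0.8396)

(1.4416, 4.4340, 0.8396)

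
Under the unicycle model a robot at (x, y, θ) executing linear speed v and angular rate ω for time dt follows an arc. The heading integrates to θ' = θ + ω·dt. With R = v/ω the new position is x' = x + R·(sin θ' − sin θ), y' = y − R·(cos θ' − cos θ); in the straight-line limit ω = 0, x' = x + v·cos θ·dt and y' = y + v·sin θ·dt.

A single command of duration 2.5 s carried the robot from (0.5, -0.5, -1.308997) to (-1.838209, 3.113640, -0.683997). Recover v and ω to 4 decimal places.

v = -1.7500, ω = 0.2500

Δθ = -0.683997 − -1.308997 = 0.625000
ω = Δθ/dt = 0.625000/2.5 = 0.2500
R = −Δy/(cos θ' − cos θ) = -7.0000
v = R·ω = -7.0000·0.2500 = -1.7500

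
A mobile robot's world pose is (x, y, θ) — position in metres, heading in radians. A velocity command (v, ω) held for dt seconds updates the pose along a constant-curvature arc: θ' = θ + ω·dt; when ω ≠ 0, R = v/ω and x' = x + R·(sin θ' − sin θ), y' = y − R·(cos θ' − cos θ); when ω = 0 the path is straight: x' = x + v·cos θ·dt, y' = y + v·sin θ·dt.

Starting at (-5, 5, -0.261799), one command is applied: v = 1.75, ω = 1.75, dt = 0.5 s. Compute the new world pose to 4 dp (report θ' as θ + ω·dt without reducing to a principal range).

(-4.1657, 5.1481, 0.6132)

θ' = -0.2618 + 1.75·0.5 = 0.6132
R = v/ω = 1.75/1.75 = 1.0000
x' = -5 + 1.0000·(sin 0.6132 − sin -0.2618) = -4.1657
y' = 5 − 1.0000·(cos 0.6132 − cos -0.2618) = 5.1481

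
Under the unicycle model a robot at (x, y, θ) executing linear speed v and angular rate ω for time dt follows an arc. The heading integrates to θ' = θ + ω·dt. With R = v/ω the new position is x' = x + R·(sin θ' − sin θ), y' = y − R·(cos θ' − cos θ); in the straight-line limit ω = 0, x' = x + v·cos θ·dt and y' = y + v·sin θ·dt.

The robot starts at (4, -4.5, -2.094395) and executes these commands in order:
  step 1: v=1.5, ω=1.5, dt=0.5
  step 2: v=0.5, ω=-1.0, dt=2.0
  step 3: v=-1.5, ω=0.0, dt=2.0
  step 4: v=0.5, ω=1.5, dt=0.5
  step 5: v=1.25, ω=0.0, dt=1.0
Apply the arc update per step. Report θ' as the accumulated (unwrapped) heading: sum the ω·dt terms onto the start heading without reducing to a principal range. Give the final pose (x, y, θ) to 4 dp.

step 1: θ'=-1.3444 (R=1.0000) → pose (3.8915, -5.2245, -1.3444)
step 2: θ'=-3.3444 (R=-0.5000) → pose (3.3036, -5.8265, -3.3444)
step 3: θ'=-3.3444 (straight) → pose (6.2421, -6.4307, -3.3444)
step 4: θ'=-2.5944 (R=0.3333) → pose (6.0015, -6.4725, -2.5944)
step 5: θ'=-2.5944 (straight) → pose (4.9341, -7.1229, -2.5944)

(4.9341, -7.1229, -2.5944)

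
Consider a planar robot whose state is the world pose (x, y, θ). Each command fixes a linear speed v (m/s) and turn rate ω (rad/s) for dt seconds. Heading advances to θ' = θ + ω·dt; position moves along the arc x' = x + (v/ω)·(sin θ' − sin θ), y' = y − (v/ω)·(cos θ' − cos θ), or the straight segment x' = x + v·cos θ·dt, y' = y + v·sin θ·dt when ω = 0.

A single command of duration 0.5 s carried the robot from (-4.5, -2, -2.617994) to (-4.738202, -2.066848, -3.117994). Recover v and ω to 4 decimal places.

Δθ = -3.117994 − -2.617994 = -0.500000
ω = Δθ/dt = -0.500000/0.5 = -1.0000
R = Δx/(sin θ' − sin θ) = -0.5000
v = R·ω = -0.5000·-1.0000 = 0.5000

v = 0.5000, ω = -1.0000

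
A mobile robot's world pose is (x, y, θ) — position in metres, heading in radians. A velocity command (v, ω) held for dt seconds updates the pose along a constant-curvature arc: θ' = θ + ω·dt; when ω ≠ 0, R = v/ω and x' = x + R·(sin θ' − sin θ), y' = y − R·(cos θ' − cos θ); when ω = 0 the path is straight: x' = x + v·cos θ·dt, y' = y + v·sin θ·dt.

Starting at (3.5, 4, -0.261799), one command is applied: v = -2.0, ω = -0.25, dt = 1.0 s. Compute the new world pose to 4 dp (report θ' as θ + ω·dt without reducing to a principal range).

(1.6526, 4.7525, -0.5118)

θ' = -0.2618 + -0.25·1.0 = -0.5118
R = v/ω = -2.0/-0.25 = 8.0000
x' = 3.5 + 8.0000·(sin -0.5118 − sin -0.2618) = 1.6526
y' = 4 − 8.0000·(cos -0.5118 − cos -0.2618) = 4.7525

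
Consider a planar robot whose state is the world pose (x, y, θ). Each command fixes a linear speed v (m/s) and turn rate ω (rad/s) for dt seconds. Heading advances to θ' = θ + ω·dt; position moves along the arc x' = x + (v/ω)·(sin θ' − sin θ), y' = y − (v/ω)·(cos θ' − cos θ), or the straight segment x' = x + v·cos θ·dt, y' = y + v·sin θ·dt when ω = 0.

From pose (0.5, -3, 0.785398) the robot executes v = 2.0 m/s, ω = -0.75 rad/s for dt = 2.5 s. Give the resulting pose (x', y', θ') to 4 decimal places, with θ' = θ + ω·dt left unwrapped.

θ' = 0.7854 + -0.75·2.5 = -1.0896
R = v/ω = 2.0/-0.75 = -2.6667
x' = 0.5 + -2.6667·(sin -1.0896 − sin 0.7854) = 4.7495
y' = -3 − -2.6667·(cos -1.0896 − cos 0.7854) = -3.6514

(4.7495, -3.6514, -1.0896)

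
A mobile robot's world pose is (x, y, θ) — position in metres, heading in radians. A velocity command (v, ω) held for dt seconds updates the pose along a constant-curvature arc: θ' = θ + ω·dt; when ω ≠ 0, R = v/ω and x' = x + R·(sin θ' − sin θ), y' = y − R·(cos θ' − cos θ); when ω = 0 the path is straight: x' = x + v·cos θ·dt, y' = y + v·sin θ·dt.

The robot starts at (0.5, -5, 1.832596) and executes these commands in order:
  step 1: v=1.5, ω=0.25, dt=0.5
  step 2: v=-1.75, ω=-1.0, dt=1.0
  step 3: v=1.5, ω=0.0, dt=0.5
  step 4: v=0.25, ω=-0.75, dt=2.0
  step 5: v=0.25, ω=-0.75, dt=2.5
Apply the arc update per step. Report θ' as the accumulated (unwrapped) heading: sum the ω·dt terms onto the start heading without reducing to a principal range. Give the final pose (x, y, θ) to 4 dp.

(0.9967, -5.7850, -2.4174)

step 1: θ'=1.9576 (R=6.0000) → pose (0.2612, -4.2896, 1.9576)
step 2: θ'=0.9576 (R=1.7500) → pose (0.0716, -5.9568, 0.9576)
step 3: θ'=0.9576 (straight) → pose (0.5032, -5.3434, 0.9576)
step 4: θ'=-0.5424 (R=-0.3333) → pose (0.9479, -5.2498, -0.5424)
step 5: θ'=-2.4174 (R=-0.3333) → pose (0.9967, -5.7850, -2.4174)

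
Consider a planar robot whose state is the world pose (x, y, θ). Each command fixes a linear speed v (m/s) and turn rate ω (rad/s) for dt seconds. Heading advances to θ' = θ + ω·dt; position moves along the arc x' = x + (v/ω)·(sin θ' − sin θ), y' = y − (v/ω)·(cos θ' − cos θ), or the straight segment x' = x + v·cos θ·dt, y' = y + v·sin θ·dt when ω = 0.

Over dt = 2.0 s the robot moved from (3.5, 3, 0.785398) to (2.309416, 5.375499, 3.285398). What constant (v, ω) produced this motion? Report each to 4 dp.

Δθ = 3.285398 − 0.785398 = 2.500000
ω = Δθ/dt = 2.500000/2.0 = 1.2500
R = −Δy/(cos θ' − cos θ) = 1.4000
v = R·ω = 1.4000·1.2500 = 1.7500

v = 1.7500, ω = 1.2500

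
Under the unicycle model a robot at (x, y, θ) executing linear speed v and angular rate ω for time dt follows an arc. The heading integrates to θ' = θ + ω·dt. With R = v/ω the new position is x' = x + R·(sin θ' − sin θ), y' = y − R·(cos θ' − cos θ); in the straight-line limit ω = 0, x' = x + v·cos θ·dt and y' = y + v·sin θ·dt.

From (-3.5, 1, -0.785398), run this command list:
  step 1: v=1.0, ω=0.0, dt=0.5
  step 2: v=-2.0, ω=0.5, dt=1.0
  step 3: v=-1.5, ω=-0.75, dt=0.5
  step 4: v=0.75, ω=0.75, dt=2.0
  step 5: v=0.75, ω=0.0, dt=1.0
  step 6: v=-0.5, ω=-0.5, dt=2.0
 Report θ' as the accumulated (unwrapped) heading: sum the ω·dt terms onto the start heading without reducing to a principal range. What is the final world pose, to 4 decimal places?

step 1: θ'=-0.7854 (straight) → pose (-3.1464, 0.6464, -0.7854)
step 2: θ'=-0.2854 (R=-4.0000) → pose (-4.8487, 1.6562, -0.2854)
step 3: θ'=-0.6604 (R=2.0000) → pose (-5.5125, 1.9958, -0.6604)
step 4: θ'=0.8396 (R=1.0000) → pose (-4.1547, 2.1178, 0.8396)
step 5: θ'=0.8396 (straight) → pose (-3.6539, 2.6761, 0.8396)
step 6: θ'=-0.1604 (R=1.0000) → pose (-4.5580, 2.3567, -0.1604)

(-4.5580, 2.3567, -0.1604)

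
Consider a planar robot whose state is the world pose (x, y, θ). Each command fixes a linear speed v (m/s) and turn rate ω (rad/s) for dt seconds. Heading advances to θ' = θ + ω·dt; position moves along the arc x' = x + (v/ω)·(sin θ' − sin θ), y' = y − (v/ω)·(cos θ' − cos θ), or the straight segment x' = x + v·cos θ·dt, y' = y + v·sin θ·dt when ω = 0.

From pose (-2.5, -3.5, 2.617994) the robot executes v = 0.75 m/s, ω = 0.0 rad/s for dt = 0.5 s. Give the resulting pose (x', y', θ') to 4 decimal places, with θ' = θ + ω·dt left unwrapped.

(-2.8248, -3.3125, 2.6180)

θ' = 2.6180 + 0.0·0.5 = 2.6180
ω = 0 → straight: x' = -2.5 + 0.75·cos(2.6180)·0.5 = -2.8248
y' = -3.5 + 0.75·sin(2.6180)·0.5 = -3.3125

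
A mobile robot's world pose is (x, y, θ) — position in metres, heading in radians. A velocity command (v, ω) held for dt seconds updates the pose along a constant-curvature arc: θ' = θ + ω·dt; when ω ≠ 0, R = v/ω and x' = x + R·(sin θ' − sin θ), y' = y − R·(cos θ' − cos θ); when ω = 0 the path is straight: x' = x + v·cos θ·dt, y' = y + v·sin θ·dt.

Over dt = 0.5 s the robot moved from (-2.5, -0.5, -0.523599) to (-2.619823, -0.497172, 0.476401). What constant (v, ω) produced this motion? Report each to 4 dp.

Δθ = 0.476401 − -0.523599 = 1.000000
ω = Δθ/dt = 1.000000/0.5 = 2.0000
R = Δx/(sin θ' − sin θ) = -0.1250
v = R·ω = -0.1250·2.0000 = -0.2500

v = -0.2500, ω = 2.0000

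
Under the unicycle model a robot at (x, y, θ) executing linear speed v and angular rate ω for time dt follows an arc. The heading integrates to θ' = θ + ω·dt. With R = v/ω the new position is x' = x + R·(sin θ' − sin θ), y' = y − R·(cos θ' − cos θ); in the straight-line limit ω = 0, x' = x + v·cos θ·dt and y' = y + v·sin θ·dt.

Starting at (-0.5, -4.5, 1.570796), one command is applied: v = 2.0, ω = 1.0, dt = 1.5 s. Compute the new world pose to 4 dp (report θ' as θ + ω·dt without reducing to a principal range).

θ' = 1.5708 + 1.0·1.5 = 3.0708
R = v/ω = 2.0/1.0 = 2.0000
x' = -0.5 + 2.0000·(sin 3.0708 − sin 1.5708) = -2.3585
y' = -4.5 − 2.0000·(cos 3.0708 − cos 1.5708) = -2.5050

(-2.3585, -2.5050, 3.0708)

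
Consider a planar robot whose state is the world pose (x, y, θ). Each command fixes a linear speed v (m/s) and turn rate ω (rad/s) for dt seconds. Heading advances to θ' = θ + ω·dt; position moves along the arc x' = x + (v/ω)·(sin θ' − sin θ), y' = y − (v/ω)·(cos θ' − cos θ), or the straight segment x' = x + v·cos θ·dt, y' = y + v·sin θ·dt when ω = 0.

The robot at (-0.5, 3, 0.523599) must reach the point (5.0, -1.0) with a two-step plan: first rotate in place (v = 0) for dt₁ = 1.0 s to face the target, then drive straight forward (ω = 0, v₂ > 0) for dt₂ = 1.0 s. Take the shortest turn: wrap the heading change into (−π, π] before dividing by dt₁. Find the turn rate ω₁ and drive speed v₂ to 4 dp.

ω₁ = -1.1524, v₂ = 6.8007

heading to target = atan2(-1−3, 5−-0.5) = -0.6288
Δθ = wrap(-0.6288 − 0.5236) = -1.1524; ω₁ = Δθ/dt₁ = -1.1524
distance = √((5−-0.5)² + (-1−3)²) = 6.8007; v₂ = distance/dt₂ = 6.8007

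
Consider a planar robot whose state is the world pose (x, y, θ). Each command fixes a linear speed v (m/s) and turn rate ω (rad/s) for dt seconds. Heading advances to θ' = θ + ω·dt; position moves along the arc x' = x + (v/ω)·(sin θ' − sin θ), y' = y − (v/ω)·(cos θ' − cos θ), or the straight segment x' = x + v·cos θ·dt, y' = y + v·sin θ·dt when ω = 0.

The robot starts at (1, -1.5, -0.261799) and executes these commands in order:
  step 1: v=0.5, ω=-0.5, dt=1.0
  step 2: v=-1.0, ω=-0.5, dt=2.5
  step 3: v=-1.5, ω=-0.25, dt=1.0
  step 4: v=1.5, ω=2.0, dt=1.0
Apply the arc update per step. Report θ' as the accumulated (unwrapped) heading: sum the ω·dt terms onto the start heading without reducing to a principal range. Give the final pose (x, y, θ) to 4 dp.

(2.1893, 0.6189, -0.2618)

step 1: θ'=-0.7618 (R=-1.0000) → pose (1.4314, -1.7423, -0.7618)
step 2: θ'=-2.0118 (R=2.0000) → pose (1.0032, 0.5586, -2.0118)
step 3: θ'=-2.2618 (R=6.0000) → pose (1.8055, 1.8213, -2.2618)
step 4: θ'=-0.2618 (R=0.7500) → pose (2.1893, 0.6189, -0.2618)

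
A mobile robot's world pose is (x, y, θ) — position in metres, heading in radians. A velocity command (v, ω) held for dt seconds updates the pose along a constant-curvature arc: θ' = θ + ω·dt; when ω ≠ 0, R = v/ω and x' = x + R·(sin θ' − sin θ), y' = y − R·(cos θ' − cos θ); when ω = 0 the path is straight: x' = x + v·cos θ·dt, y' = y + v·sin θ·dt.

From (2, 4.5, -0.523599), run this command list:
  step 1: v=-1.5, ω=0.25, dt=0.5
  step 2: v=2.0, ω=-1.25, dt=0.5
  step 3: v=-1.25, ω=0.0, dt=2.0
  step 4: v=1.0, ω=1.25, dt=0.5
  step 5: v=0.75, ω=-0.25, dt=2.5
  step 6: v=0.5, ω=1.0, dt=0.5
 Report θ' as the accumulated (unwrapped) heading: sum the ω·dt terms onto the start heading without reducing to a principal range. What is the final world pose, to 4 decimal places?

(2.7207, 4.6285, -0.5236)

step 1: θ'=-0.3986 (R=-6.0000) → pose (1.3288, 4.8335, -0.3986)
step 2: θ'=-1.0236 (R=-1.6000) → pose (2.0741, 4.1914, -1.0236)
step 3: θ'=-1.0236 (straight) → pose (0.7734, 6.3264, -1.0236)
step 4: θ'=-0.3986 (R=0.8000) → pose (1.1461, 6.0053, -0.3986)
step 5: θ'=-1.0236 (R=-3.0000) → pose (2.5437, 4.8014, -1.0236)
step 6: θ'=-0.5236 (R=0.5000) → pose (2.7207, 4.6285, -0.5236)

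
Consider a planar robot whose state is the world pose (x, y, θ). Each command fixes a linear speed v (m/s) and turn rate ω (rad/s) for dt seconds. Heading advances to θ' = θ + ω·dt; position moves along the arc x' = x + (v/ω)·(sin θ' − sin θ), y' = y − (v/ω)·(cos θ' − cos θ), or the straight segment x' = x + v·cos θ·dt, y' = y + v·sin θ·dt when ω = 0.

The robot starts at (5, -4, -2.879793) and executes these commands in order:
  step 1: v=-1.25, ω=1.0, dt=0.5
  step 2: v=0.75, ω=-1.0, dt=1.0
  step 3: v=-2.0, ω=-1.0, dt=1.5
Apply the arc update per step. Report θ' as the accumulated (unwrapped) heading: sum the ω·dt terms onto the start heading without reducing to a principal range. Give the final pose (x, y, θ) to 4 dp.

step 1: θ'=-2.3798 (R=-1.2500) → pose (5.5393, -3.6971, -2.3798)
step 2: θ'=-3.3798 (R=-0.7500) → pose (4.8446, -3.8832, -3.3798)
step 3: θ'=-4.8798 (R=2.0000) → pose (6.3448, -6.1600, -4.8798)

(6.3448, -6.1600, -4.8798)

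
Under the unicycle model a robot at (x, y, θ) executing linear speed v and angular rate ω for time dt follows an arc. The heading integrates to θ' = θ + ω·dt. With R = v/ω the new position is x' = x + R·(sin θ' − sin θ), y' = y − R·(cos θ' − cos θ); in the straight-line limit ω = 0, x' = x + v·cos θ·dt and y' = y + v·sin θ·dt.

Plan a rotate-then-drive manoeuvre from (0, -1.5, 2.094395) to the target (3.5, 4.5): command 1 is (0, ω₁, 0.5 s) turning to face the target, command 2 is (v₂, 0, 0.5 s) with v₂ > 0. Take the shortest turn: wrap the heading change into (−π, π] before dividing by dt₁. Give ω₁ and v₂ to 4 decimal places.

ω₁ = -2.1033, v₂ = 13.8924

heading to target = atan2(4.5−-1.5, 3.5−0) = 1.0427
Δθ = wrap(1.0427 − 2.0944) = -1.0517; ω₁ = Δθ/dt₁ = -2.1033
distance = √((3.5−0)² + (4.5−-1.5)²) = 6.9462; v₂ = distance/dt₂ = 13.8924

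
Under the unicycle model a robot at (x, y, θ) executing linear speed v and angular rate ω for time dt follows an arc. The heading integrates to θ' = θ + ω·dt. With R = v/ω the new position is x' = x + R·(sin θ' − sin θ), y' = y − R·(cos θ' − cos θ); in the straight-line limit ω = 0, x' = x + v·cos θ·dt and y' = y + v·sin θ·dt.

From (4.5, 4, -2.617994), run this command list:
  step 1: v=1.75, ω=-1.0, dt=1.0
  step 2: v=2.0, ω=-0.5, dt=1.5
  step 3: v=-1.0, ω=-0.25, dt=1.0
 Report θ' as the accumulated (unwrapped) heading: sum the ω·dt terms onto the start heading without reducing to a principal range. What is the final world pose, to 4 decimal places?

(1.1088, 5.1910, -4.6180)

step 1: θ'=-3.6180 (R=-1.7500) → pose (2.8225, 3.9604, -3.6180)
step 2: θ'=-4.3680 (R=-4.0000) → pose (0.8917, 6.1645, -4.3680)
step 3: θ'=-4.6180 (R=4.0000) → pose (1.1088, 5.1910, -4.6180)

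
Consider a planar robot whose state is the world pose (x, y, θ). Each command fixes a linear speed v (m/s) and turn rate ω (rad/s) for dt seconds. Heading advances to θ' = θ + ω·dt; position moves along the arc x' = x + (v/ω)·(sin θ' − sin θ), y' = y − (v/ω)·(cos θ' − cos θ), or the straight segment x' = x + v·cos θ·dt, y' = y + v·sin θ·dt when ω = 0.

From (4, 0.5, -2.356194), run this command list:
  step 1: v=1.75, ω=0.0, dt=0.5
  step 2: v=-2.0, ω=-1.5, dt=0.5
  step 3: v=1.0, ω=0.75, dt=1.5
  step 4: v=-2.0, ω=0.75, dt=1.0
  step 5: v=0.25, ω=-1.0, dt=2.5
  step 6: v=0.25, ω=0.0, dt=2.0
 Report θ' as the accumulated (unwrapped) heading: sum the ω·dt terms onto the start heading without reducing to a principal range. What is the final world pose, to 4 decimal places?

step 1: θ'=-2.3562 (straight) → pose (3.3813, -0.1187, -2.3562)
step 2: θ'=-3.1062 (R=1.3333) → pose (4.2769, 0.2710, -3.1062)
step 3: θ'=-1.9812 (R=1.3333) → pose (3.1015, -0.5296, -1.9812)
step 4: θ'=-1.2312 (R=-2.6667) → pose (3.1706, 1.4227, -1.2312)
step 5: θ'=-3.7312 (R=-0.2500) → pose (2.7959, 1.1316, -3.7312)
step 6: θ'=-3.7312 (straight) → pose (2.3803, 1.4096, -3.7312)

(2.3803, 1.4096, -3.7312)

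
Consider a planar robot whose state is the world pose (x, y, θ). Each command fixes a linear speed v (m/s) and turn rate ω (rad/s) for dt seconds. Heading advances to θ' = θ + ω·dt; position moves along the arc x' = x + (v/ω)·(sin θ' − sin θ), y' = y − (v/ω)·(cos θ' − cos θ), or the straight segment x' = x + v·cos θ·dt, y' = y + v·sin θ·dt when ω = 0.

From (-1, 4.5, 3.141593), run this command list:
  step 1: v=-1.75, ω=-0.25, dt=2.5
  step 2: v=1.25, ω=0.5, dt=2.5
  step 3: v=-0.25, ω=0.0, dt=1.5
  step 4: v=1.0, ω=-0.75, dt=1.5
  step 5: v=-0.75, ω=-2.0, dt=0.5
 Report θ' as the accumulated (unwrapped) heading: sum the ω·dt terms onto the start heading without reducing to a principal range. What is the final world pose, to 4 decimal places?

(-0.7508, 3.0048, 1.6416)

step 1: θ'=2.5166 (R=7.0000) → pose (3.0957, 3.1767, 2.5166)
step 2: θ'=3.7666 (R=2.5000) → pose (0.1702, 3.1767, 3.7666)
step 3: θ'=3.7666 (straight) → pose (0.4743, 3.3962, 3.7666)
step 4: θ'=2.6416 (R=-1.3333) → pose (-0.9451, 3.3073, 2.6416)
step 5: θ'=1.6416 (R=0.3750) → pose (-0.7508, 3.0048, 1.6416)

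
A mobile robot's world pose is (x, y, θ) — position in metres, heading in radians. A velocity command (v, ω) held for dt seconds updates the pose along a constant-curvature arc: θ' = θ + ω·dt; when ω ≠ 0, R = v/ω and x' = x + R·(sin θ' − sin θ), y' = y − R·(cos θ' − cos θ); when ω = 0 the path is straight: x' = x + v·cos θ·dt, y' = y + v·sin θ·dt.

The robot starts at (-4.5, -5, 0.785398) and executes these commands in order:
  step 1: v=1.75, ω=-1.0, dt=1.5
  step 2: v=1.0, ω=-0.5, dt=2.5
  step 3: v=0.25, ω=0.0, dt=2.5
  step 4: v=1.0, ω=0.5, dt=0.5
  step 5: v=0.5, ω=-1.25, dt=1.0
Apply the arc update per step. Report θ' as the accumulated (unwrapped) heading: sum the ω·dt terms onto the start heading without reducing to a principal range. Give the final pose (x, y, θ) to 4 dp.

(-2.2772, -8.5881, -2.9646)

step 1: θ'=-0.7146 (R=-1.7500) → pose (-2.1158, -4.9156, -0.7146)
step 2: θ'=-1.9646 (R=-2.0000) → pose (-1.5795, -7.1937, -1.9646)
step 3: θ'=-1.9646 (straight) → pose (-1.8193, -7.7708, -1.9646)
step 4: θ'=-1.7146 (R=2.0000) → pose (-1.9517, -8.2516, -1.7146)
step 5: θ'=-2.9646 (R=-0.4000) → pose (-2.2772, -8.5881, -2.9646)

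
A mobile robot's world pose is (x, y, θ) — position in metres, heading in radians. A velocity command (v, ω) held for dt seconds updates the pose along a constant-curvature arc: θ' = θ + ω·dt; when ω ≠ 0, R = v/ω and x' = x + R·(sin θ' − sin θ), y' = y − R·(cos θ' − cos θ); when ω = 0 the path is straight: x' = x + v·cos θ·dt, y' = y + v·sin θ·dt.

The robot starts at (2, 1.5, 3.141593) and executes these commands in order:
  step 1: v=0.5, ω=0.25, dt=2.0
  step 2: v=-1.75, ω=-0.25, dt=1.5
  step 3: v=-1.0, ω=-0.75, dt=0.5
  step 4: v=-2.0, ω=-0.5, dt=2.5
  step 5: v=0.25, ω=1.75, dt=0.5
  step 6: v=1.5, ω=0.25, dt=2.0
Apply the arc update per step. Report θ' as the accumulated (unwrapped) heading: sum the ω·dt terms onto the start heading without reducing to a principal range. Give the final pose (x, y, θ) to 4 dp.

(4.1994, -0.3731, 3.0166)

step 1: θ'=3.6416 (R=2.0000) → pose (1.0411, 1.2552, 3.6416)
step 2: θ'=3.2666 (R=7.0000) → pose (3.5244, 2.0575, 3.2666)
step 3: θ'=2.8916 (R=1.3333) → pose (4.0205, 2.0264, 2.8916)
step 4: θ'=1.6416 (R=4.0000) → pose (7.0209, -1.5663, 1.6416)
step 5: θ'=2.5166 (R=0.1429) → pose (6.9620, -1.4605, 2.5166)
step 6: θ'=3.0166 (R=6.0000) → pose (4.1994, -0.3731, 3.0166)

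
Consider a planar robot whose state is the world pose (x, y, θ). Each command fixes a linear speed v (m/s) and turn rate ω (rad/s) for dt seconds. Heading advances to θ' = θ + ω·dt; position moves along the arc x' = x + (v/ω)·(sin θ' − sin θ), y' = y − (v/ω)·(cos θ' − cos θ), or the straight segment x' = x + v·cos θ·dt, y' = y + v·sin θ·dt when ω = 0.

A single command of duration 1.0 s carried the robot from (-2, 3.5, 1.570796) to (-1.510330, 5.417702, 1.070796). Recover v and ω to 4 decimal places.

v = 2.0000, ω = -0.5000

Δθ = 1.070796 − 1.570796 = -0.500000
ω = Δθ/dt = -0.500000/1.0 = -0.5000
R = −Δy/(cos θ' − cos θ) = -4.0000
v = R·ω = -4.0000·-0.5000 = 2.0000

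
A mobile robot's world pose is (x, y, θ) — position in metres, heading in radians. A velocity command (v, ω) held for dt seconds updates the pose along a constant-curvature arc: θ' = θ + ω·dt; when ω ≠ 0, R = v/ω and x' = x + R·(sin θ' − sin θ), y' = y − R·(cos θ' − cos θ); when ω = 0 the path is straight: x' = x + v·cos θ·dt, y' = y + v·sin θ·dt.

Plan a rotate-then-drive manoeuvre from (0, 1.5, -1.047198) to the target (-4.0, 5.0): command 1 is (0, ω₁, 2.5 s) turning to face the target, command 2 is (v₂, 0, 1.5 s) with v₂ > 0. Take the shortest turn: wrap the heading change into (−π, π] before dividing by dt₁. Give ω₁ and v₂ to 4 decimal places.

ω₁ = -1.1253, v₂ = 3.5434

heading to target = atan2(5−1.5, -4−0) = 2.4228
Δθ = wrap(2.4228 − -1.0472) = -2.8132; ω₁ = Δθ/dt₁ = -1.1253
distance = √((-4−0)² + (5−1.5)²) = 5.3151; v₂ = distance/dt₂ = 3.5434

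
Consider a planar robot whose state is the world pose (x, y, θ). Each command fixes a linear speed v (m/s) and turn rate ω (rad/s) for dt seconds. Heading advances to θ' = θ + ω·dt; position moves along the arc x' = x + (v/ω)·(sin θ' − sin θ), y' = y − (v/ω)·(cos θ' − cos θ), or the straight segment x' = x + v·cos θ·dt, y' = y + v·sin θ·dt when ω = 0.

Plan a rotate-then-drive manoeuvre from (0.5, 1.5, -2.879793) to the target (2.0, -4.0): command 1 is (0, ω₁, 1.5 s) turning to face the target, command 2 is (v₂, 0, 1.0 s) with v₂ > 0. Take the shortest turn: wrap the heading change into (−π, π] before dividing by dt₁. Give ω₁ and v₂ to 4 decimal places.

heading to target = atan2(-4−1.5, 2−0.5) = -1.3045
Δθ = wrap(-1.3045 − -2.8798) = 1.5752; ω₁ = Δθ/dt₁ = 1.0502
distance = √((2−0.5)² + (-4−1.5)²) = 5.7009; v₂ = distance/dt₂ = 5.7009

ω₁ = 1.0502, v₂ = 5.7009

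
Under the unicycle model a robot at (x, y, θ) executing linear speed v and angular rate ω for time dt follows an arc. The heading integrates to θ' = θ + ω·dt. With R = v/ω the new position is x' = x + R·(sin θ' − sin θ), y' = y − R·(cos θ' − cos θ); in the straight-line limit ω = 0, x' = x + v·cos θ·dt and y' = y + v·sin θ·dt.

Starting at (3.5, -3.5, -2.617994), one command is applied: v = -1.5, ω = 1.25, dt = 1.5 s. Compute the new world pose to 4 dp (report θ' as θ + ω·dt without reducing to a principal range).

(3.7118, -1.5770, -0.7430)

θ' = -2.6180 + 1.25·1.5 = -0.7430
R = v/ω = -1.5/1.25 = -1.2000
x' = 3.5 + -1.2000·(sin -0.7430 − sin -2.6180) = 3.7118
y' = -3.5 − -1.2000·(cos -0.7430 − cos -2.6180) = -1.5770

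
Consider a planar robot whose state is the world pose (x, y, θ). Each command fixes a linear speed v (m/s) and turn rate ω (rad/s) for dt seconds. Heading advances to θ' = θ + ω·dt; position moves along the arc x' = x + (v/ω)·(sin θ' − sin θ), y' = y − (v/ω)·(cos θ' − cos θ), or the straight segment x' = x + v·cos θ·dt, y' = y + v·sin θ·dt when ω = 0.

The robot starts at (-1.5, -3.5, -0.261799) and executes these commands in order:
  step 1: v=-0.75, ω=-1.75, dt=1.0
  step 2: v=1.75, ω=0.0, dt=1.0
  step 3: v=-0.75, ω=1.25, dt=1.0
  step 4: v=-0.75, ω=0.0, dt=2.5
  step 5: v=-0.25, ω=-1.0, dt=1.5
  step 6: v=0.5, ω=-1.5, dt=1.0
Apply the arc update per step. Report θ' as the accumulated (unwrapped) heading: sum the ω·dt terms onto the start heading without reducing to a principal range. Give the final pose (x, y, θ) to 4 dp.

step 1: θ'=-2.0118 (R=0.4286) → pose (-1.7766, -2.9031, -2.0118)
step 2: θ'=-2.0118 (straight) → pose (-2.5236, -4.4857, -2.0118)
step 3: θ'=-0.7618 (R=-0.6000) → pose (-2.6521, -3.7954, -0.7618)
step 4: θ'=-0.7618 (straight) → pose (-4.0088, -2.5012, -0.7618)
step 5: θ'=-2.2618 (R=0.2500) → pose (-4.0289, -2.1610, -2.2618)
step 6: θ'=-3.7618 (R=-0.3333) → pose (-4.4795, -2.2198, -3.7618)

(-4.4795, -2.2198, -3.7618)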